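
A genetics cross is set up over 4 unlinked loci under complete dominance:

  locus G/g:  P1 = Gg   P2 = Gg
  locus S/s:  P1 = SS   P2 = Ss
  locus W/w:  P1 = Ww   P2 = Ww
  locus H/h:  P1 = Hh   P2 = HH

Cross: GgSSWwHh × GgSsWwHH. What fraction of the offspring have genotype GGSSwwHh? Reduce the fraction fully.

GgSSWwHh gametes: GSWH×2, GSWh×2, GSwH×2, GSwh×2, gSWH×2, gSWh×2, gSwH×2, gSwh×2
GgSsWwHH gametes: GSWH×2, GSwH×2, GsWH×2, GswH×2, gSWH×2, gSwH×2, gsWH×2, gswH×2
GgSSWwHh×GgSsWwHH grid (16·16=256): GGSSWWHH=4 GGSSWWHh=4 GGSSWwHH=8 GGSSWwHh=8 GGSSwwHH=4 GGSSwwHh=4 GGSsWWHH=4 GGSsWWHh=4 GGSsWwHH=8 GGSsWwHh=8 GGSswwHH=4 GGSswwHh=4 GgSSWWHH=8 GgSSWWHh=8 GgSSWwHH=16 GgSSWwHh=16 GgSSwwHH=8 GgSSwwHh=8 GgSsWWHH=8 GgSsWWHh=8 GgSsWwHH=16 GgSsWwHh=16 GgSswwHH=8 GgSswwHh=8 ggSSWWHH=4 ggSSWWHh=4 ggSSWwHH=8 ggSSWwHh=8 ggSSwwHH=4 ggSSwwHh=4 ggSsWWHH=4 ggSsWWHh=4 ggSsWwHH=8 ggSsWwHh=8 ggSswwHH=4 ggSswwHh=4
GGSSwwHh hits 4/256; gcd=4; 4÷4/256÷4 = 1/64

P(GGSSwwHh) = 1/64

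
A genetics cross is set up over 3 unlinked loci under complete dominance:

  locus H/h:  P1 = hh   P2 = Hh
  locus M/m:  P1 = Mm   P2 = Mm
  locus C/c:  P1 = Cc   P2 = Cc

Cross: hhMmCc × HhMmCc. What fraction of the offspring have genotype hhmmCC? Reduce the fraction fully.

P(hhmmCC) = 1/32

hhMmCc gametes: hMC×2, hMc×2, hmC×2, hmc×2
HhMmCc gametes: HMC×1, HMc×1, HmC×1, Hmc×1, hMC×1, hMc×1, hmC×1, hmc×1
hhMmCc×HhMmCc grid (8·8=64): HhMMCC=2 HhMMCc=4 HhMMcc=2 HhMmCC=4 HhMmCc=8 HhMmcc=4 HhmmCC=2 HhmmCc=4 Hhmmcc=2 hhMMCC=2 hhMMCc=4 hhMMcc=2 hhMmCC=4 hhMmCc=8 hhMmcc=4 hhmmCC=2 hhmmCc=4 hhmmcc=2
hhmmCC hits 2/64; gcd=2; 2÷2/64÷2 = 1/32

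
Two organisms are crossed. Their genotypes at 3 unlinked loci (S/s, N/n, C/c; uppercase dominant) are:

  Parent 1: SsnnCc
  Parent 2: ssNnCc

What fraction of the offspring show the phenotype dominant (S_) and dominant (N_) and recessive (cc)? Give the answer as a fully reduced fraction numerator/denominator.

P(S_ N_ cc) = 1/16

SsnnCc gametes: SnC×2, Snc×2, snC×2, snc×2
ssNnCc gametes: sNC×2, sNc×2, snC×2, snc×2
SsnnCc×ssNnCc grid (8·8=64): SsNnCC=4 SsNnCc=8 SsNncc=4 SsnnCC=4 SsnnCc=8 Ssnncc=4 ssNnCC=4 ssNnCc=8 ssNncc=4 ssnnCC=4 ssnnCc=8 ssnncc=4
S_ N_ cc hits 4/64; gcd=4; 4÷4/64÷4 = 1/16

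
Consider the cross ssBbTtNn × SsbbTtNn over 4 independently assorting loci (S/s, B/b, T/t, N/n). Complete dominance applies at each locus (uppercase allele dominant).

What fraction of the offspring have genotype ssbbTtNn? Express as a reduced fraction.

ssBbTtNn gametes: sBTN×2, sBTn×2, sBtN×2, sBtn×2, sbTN×2, sbTn×2, sbtN×2, sbtn×2
SsbbTtNn gametes: SbTN×2, SbTn×2, SbtN×2, Sbtn×2, sbTN×2, sbTn×2, sbtN×2, sbtn×2
ssBbTtNn×SsbbTtNn grid (16·16=256): SsBbTTNN=4 SsBbTTNn=8 SsBbTTnn=4 SsBbTtNN=8 SsBbTtNn=16 SsBbTtnn=8 SsBbttNN=4 SsBbttNn=8 SsBbttnn=4 SsbbTTNN=4 SsbbTTNn=8 SsbbTTnn=4 SsbbTtNN=8 SsbbTtNn=16 SsbbTtnn=8 SsbbttNN=4 SsbbttNn=8 Ssbbttnn=4 ssBbTTNN=4 ssBbTTNn=8 ssBbTTnn=4 ssBbTtNN=8 ssBbTtNn=16 ssBbTtnn=8 ssBbttNN=4 ssBbttNn=8 ssBbttnn=4 ssbbTTNN=4 ssbbTTNn=8 ssbbTTnn=4 ssbbTtNN=8 ssbbTtNn=16 ssbbTtnn=8 ssbbttNN=4 ssbbttNn=8 ssbbttnn=4
ssbbTtNn hits 16/256; gcd=16; 16÷16/256÷16 = 1/16

P(ssbbTtNn) = 1/16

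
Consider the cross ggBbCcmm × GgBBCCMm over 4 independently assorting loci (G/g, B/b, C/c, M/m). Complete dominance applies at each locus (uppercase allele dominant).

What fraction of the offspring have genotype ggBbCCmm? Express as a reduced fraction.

P(ggBbCCmm) = 1/16

ggBbCcmm gametes: gBCm×4, gBcm×4, gbCm×4, gbcm×4
GgBBCCMm gametes: GBCM×4, GBCm×4, gBCM×4, gBCm×4
ggBbCcmm×GgBBCCMm grid (16·16=256): GgBBCCMm=16 GgBBCCmm=16 GgBBCcMm=16 GgBBCcmm=16 GgBbCCMm=16 GgBbCCmm=16 GgBbCcMm=16 GgBbCcmm=16 ggBBCCMm=16 ggBBCCmm=16 ggBBCcMm=16 ggBBCcmm=16 ggBbCCMm=16 ggBbCCmm=16 ggBbCcMm=16 ggBbCcmm=16
ggBbCCmm hits 16/256; gcd=16; 16÷16/256÷16 = 1/16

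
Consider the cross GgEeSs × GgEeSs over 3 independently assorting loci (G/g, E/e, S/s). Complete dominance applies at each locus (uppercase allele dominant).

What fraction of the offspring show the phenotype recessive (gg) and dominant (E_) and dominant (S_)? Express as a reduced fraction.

P(gg E_ S_) = 9/64

GgEeSs gametes: GES×1, GEs×1, GeS×1, Ges×1, gES×1, gEs×1, geS×1, ges×1
GgEeSs gametes: GES×1, GEs×1, GeS×1, Ges×1, gES×1, gEs×1, geS×1, ges×1
GgEeSs×GgEeSs grid (8·8=64): GGEESS=1 GGEESs=2 GGEEss=1 GGEeSS=2 GGEeSs=4 GGEess=2 GGeeSS=1 GGeeSs=2 GGeess=1 GgEESS=2 GgEESs=4 GgEEss=2 GgEeSS=4 GgEeSs=8 GgEess=4 GgeeSS=2 GgeeSs=4 Ggeess=2 ggEESS=1 ggEESs=2 ggEEss=1 ggEeSS=2 ggEeSs=4 ggEess=2 ggeeSS=1 ggeeSs=2 ggeess=1
gg E_ S_ hits 9/64; gcd=1; 9÷1/64÷1 = 9/64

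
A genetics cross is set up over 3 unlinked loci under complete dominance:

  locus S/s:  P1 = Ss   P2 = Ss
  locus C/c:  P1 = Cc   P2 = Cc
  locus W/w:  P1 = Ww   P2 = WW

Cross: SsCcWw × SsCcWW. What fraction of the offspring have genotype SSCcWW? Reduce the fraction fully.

P(SSCcWW) = 1/16

SsCcWw gametes: SCW×1, SCw×1, ScW×1, Scw×1, sCW×1, sCw×1, scW×1, scw×1
SsCcWW gametes: SCW×2, ScW×2, sCW×2, scW×2
SsCcWw×SsCcWW grid (8·8=64): SSCCWW=2 SSCCWw=2 SSCcWW=4 SSCcWw=4 SSccWW=2 SSccWw=2 SsCCWW=4 SsCCWw=4 SsCcWW=8 SsCcWw=8 SsccWW=4 SsccWw=4 ssCCWW=2 ssCCWw=2 ssCcWW=4 ssCcWw=4 ssccWW=2 ssccWw=2
SSCcWW hits 4/64; gcd=4; 4÷4/64÷4 = 1/16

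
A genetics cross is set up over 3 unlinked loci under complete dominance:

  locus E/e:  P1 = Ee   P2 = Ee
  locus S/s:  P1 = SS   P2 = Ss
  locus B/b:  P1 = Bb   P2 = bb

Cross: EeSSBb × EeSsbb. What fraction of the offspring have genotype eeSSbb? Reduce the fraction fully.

EeSSBb gametes: ESB×2, ESb×2, eSB×2, eSb×2
EeSsbb gametes: ESb×2, Esb×2, eSb×2, esb×2
EeSSBb×EeSsbb grid (8·8=64): EESSBb=4 EESSbb=4 EESsBb=4 EESsbb=4 EeSSBb=8 EeSSbb=8 EeSsBb=8 EeSsbb=8 eeSSBb=4 eeSSbb=4 eeSsBb=4 eeSsbb=4
eeSSbb hits 4/64; gcd=4; 4÷4/64÷4 = 1/16

P(eeSSbb) = 1/16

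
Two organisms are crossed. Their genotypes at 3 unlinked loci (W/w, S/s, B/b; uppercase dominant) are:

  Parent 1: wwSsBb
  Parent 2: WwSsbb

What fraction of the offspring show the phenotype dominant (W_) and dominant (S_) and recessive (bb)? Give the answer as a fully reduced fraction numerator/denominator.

wwSsBb gametes: wSB×2, wSb×2, wsB×2, wsb×2
WwSsbb gametes: WSb×2, Wsb×2, wSb×2, wsb×2
wwSsBb×WwSsbb grid (8·8=64): WwSSBb=4 WwSSbb=4 WwSsBb=8 WwSsbb=8 WwssBb=4 Wwssbb=4 wwSSBb=4 wwSSbb=4 wwSsBb=8 wwSsbb=8 wwssBb=4 wwssbb=4
W_ S_ bb hits 12/64; gcd=4; 12÷4/64÷4 = 3/16

P(W_ S_ bb) = 3/16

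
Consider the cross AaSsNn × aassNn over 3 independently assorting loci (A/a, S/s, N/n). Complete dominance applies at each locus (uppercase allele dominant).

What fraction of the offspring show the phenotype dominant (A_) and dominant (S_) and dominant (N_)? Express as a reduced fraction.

P(A_ S_ N_) = 3/16

AaSsNn gametes: ASN×1, ASn×1, AsN×1, Asn×1, aSN×1, aSn×1, asN×1, asn×1
aassNn gametes: asN×4, asn×4
AaSsNn×aassNn grid (8·8=64): AaSsNN=4 AaSsNn=8 AaSsnn=4 AassNN=4 AassNn=8 Aassnn=4 aaSsNN=4 aaSsNn=8 aaSsnn=4 aassNN=4 aassNn=8 aassnn=4
A_ S_ N_ hits 12/64; gcd=4; 12÷4/64÷4 = 3/16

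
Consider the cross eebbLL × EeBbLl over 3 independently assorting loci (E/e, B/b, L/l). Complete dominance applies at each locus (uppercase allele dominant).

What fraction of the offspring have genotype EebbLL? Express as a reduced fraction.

P(EebbLL) = 1/8

eebbLL gametes: ebL×8
EeBbLl gametes: EBL×1, EBl×1, EbL×1, Ebl×1, eBL×1, eBl×1, ebL×1, ebl×1
eebbLL×EeBbLl grid (8·8=64): EeBbLL=8 EeBbLl=8 EebbLL=8 EebbLl=8 eeBbLL=8 eeBbLl=8 eebbLL=8 eebbLl=8
EebbLL hits 8/64; gcd=8; 8÷8/64÷8 = 1/8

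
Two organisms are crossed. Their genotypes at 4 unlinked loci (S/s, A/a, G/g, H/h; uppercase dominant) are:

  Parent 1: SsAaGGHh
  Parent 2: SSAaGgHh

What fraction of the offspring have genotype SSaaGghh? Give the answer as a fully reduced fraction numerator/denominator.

SsAaGGHh gametes: SAGH×2, SAGh×2, SaGH×2, SaGh×2, sAGH×2, sAGh×2, saGH×2, saGh×2
SSAaGgHh gametes: SAGH×2, SAGh×2, SAgH×2, SAgh×2, SaGH×2, SaGh×2, SagH×2, Sagh×2
SsAaGGHh×SSAaGgHh grid (16·16=256): SSAAGGHH=4 SSAAGGHh=8 SSAAGGhh=4 SSAAGgHH=4 SSAAGgHh=8 SSAAGghh=4 SSAaGGHH=8 SSAaGGHh=16 SSAaGGhh=8 SSAaGgHH=8 SSAaGgHh=16 SSAaGghh=8 SSaaGGHH=4 SSaaGGHh=8 SSaaGGhh=4 SSaaGgHH=4 SSaaGgHh=8 SSaaGghh=4 SsAAGGHH=4 SsAAGGHh=8 SsAAGGhh=4 SsAAGgHH=4 SsAAGgHh=8 SsAAGghh=4 SsAaGGHH=8 SsAaGGHh=16 SsAaGGhh=8 SsAaGgHH=8 SsAaGgHh=16 SsAaGghh=8 SsaaGGHH=4 SsaaGGHh=8 SsaaGGhh=4 SsaaGgHH=4 SsaaGgHh=8 SsaaGghh=4
SSaaGghh hits 4/256; gcd=4; 4÷4/256÷4 = 1/64

P(SSaaGghh) = 1/64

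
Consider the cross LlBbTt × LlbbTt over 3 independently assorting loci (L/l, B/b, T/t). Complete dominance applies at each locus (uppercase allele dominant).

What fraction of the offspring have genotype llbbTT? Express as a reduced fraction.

P(llbbTT) = 1/32

LlBbTt gametes: LBT×1, LBt×1, LbT×1, Lbt×1, lBT×1, lBt×1, lbT×1, lbt×1
LlbbTt gametes: LbT×2, Lbt×2, lbT×2, lbt×2
LlBbTt×LlbbTt grid (8·8=64): LLBbTT=2 LLBbTt=4 LLBbtt=2 LLbbTT=2 LLbbTt=4 LLbbtt=2 LlBbTT=4 LlBbTt=8 LlBbtt=4 LlbbTT=4 LlbbTt=8 Llbbtt=4 llBbTT=2 llBbTt=4 llBbtt=2 llbbTT=2 llbbTt=4 llbbtt=2
llbbTT hits 2/64; gcd=2; 2÷2/64÷2 = 1/32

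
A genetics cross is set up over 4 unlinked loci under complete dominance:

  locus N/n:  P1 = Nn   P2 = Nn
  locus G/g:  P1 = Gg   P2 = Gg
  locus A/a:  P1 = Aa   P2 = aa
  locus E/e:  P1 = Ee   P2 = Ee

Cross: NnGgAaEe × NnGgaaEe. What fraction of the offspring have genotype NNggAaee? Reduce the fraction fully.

P(NNggAaee) = 1/128

NnGgAaEe gametes: NGAE×1, NGAe×1, NGaE×1, NGae×1, NgAE×1, NgAe×1, NgaE×1, Ngae×1, nGAE×1, nGAe×1, nGaE×1, nGae×1, ngAE×1, ngAe×1, ngaE×1, ngae×1
NnGgaaEe gametes: NGaE×2, NGae×2, NgaE×2, Ngae×2, nGaE×2, nGae×2, ngaE×2, ngae×2
NnGgAaEe×NnGgaaEe grid (16·16=256): NNGGAaEE=2 NNGGAaEe=4 NNGGAaee=2 NNGGaaEE=2 NNGGaaEe=4 NNGGaaee=2 NNGgAaEE=4 NNGgAaEe=8 NNGgAaee=4 NNGgaaEE=4 NNGgaaEe=8 NNGgaaee=4 NNggAaEE=2 NNggAaEe=4 NNggAaee=2 NNggaaEE=2 NNggaaEe=4 NNggaaee=2 NnGGAaEE=4 NnGGAaEe=8 NnGGAaee=4 NnGGaaEE=4 NnGGaaEe=8 NnGGaaee=4 NnGgAaEE=8 NnGgAaEe=16 NnGgAaee=8 NnGgaaEE=8 NnGgaaEe=16 NnGgaaee=8 NnggAaEE=4 NnggAaEe=8 NnggAaee=4 NnggaaEE=4 NnggaaEe=8 Nnggaaee=4 nnGGAaEE=2 nnGGAaEe=4 nnGGAaee=2 nnGGaaEE=2 nnGGaaEe=4 nnGGaaee=2 nnGgAaEE=4 nnGgAaEe=8 nnGgAaee=4 nnGgaaEE=4 nnGgaaEe=8 nnGgaaee=4 nnggAaEE=2 nnggAaEe=4 nnggAaee=2 nnggaaEE=2 nnggaaEe=4 nnggaaee=2
NNggAaee hits 2/256; gcd=2; 2÷2/256÷2 = 1/128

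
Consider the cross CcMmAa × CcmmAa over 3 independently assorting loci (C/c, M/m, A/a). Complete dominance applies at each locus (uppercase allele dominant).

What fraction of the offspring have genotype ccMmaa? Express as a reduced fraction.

CcMmAa gametes: CMA×1, CMa×1, CmA×1, Cma×1, cMA×1, cMa×1, cmA×1, cma×1
CcmmAa gametes: CmA×2, Cma×2, cmA×2, cma×2
CcMmAa×CcmmAa grid (8·8=64): CCMmAA=2 CCMmAa=4 CCMmaa=2 CCmmAA=2 CCmmAa=4 CCmmaa=2 CcMmAA=4 CcMmAa=8 CcMmaa=4 CcmmAA=4 CcmmAa=8 Ccmmaa=4 ccMmAA=2 ccMmAa=4 ccMmaa=2 ccmmAA=2 ccmmAa=4 ccmmaa=2
ccMmaa hits 2/64; gcd=2; 2÷2/64÷2 = 1/32

P(ccMmaa) = 1/32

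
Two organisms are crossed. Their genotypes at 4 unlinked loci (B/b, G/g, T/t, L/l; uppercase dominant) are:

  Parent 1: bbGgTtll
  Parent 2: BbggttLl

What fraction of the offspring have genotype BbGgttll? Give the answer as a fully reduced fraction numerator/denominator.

bbGgTtll gametes: bGTl×4, bGtl×4, bgTl×4, bgtl×4
BbggttLl gametes: BgtL×4, Bgtl×4, bgtL×4, bgtl×4
bbGgTtll×BbggttLl grid (16·16=256): BbGgTtLl=16 BbGgTtll=16 BbGgttLl=16 BbGgttll=16 BbggTtLl=16 BbggTtll=16 BbggttLl=16 Bbggttll=16 bbGgTtLl=16 bbGgTtll=16 bbGgttLl=16 bbGgttll=16 bbggTtLl=16 bbggTtll=16 bbggttLl=16 bbggttll=16
BbGgttll hits 16/256; gcd=16; 16÷16/256÷16 = 1/16

P(BbGgttll) = 1/16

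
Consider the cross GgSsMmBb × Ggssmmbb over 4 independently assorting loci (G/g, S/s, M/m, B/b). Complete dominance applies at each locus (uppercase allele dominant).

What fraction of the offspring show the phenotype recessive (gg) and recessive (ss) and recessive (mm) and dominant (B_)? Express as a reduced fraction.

P(gg ss mm B_) = 1/32

GgSsMmBb gametes: GSMB×1, GSMb×1, GSmB×1, GSmb×1, GsMB×1, GsMb×1, GsmB×1, Gsmb×1, gSMB×1, gSMb×1, gSmB×1, gSmb×1, gsMB×1, gsMb×1, gsmB×1, gsmb×1
Ggssmmbb gametes: Gsmb×8, gsmb×8
GgSsMmBb×Ggssmmbb grid (16·16=256): GGSsMmBb=8 GGSsMmbb=8 GGSsmmBb=8 GGSsmmbb=8 GGssMmBb=8 GGssMmbb=8 GGssmmBb=8 GGssmmbb=8 GgSsMmBb=16 GgSsMmbb=16 GgSsmmBb=16 GgSsmmbb=16 GgssMmBb=16 GgssMmbb=16 GgssmmBb=16 Ggssmmbb=16 ggSsMmBb=8 ggSsMmbb=8 ggSsmmBb=8 ggSsmmbb=8 ggssMmBb=8 ggssMmbb=8 ggssmmBb=8 ggssmmbb=8
gg ss mm B_ hits 8/256; gcd=8; 8÷8/256÷8 = 1/32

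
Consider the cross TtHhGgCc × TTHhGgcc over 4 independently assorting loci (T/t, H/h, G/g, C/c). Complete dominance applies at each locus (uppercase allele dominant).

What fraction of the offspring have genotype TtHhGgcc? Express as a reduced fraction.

P(TtHhGgcc) = 1/16

TtHhGgCc gametes: THGC×1, THGc×1, THgC×1, THgc×1, ThGC×1, ThGc×1, ThgC×1, Thgc×1, tHGC×1, tHGc×1, tHgC×1, tHgc×1, thGC×1, thGc×1, thgC×1, thgc×1
TTHhGgcc gametes: THGc×4, THgc×4, ThGc×4, Thgc×4
TtHhGgCc×TTHhGgcc grid (16·16=256): TTHHGGCc=4 TTHHGGcc=4 TTHHGgCc=8 TTHHGgcc=8 TTHHggCc=4 TTHHggcc=4 TTHhGGCc=8 TTHhGGcc=8 TTHhGgCc=16 TTHhGgcc=16 TTHhggCc=8 TTHhggcc=8 TThhGGCc=4 TThhGGcc=4 TThhGgCc=8 TThhGgcc=8 TThhggCc=4 TThhggcc=4 TtHHGGCc=4 TtHHGGcc=4 TtHHGgCc=8 TtHHGgcc=8 TtHHggCc=4 TtHHggcc=4 TtHhGGCc=8 TtHhGGcc=8 TtHhGgCc=16 TtHhGgcc=16 TtHhggCc=8 TtHhggcc=8 TthhGGCc=4 TthhGGcc=4 TthhGgCc=8 TthhGgcc=8 TthhggCc=4 Tthhggcc=4
TtHhGgcc hits 16/256; gcd=16; 16÷16/256÷16 = 1/16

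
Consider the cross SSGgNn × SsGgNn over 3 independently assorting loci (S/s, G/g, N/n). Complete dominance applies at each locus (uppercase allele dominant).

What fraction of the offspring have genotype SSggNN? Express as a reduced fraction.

P(SSggNN) = 1/32

SSGgNn gametes: SGN×2, SGn×2, SgN×2, Sgn×2
SsGgNn gametes: SGN×1, SGn×1, SgN×1, Sgn×1, sGN×1, sGn×1, sgN×1, sgn×1
SSGgNn×SsGgNn grid (8·8=64): SSGGNN=2 SSGGNn=4 SSGGnn=2 SSGgNN=4 SSGgNn=8 SSGgnn=4 SSggNN=2 SSggNn=4 SSggnn=2 SsGGNN=2 SsGGNn=4 SsGGnn=2 SsGgNN=4 SsGgNn=8 SsGgnn=4 SsggNN=2 SsggNn=4 Ssggnn=2
SSggNN hits 2/64; gcd=2; 2÷2/64÷2 = 1/32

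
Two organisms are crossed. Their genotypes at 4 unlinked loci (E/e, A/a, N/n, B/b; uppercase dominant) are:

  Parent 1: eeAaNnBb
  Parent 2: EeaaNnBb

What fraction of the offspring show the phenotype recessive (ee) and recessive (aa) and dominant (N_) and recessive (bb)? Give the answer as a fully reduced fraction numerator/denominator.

P(ee aa N_ bb) = 3/64

eeAaNnBb gametes: eANB×2, eANb×2, eAnB×2, eAnb×2, eaNB×2, eaNb×2, eanB×2, eanb×2
EeaaNnBb gametes: EaNB×2, EaNb×2, EanB×2, Eanb×2, eaNB×2, eaNb×2, eanB×2, eanb×2
eeAaNnBb×EeaaNnBb grid (16·16=256): EeAaNNBB=4 EeAaNNBb=8 EeAaNNbb=4 EeAaNnBB=8 EeAaNnBb=16 EeAaNnbb=8 EeAannBB=4 EeAannBb=8 EeAannbb=4 EeaaNNBB=4 EeaaNNBb=8 EeaaNNbb=4 EeaaNnBB=8 EeaaNnBb=16 EeaaNnbb=8 EeaannBB=4 EeaannBb=8 Eeaannbb=4 eeAaNNBB=4 eeAaNNBb=8 eeAaNNbb=4 eeAaNnBB=8 eeAaNnBb=16 eeAaNnbb=8 eeAannBB=4 eeAannBb=8 eeAannbb=4 eeaaNNBB=4 eeaaNNBb=8 eeaaNNbb=4 eeaaNnBB=8 eeaaNnBb=16 eeaaNnbb=8 eeaannBB=4 eeaannBb=8 eeaannbb=4
ee aa N_ bb hits 12/256; gcd=4; 12÷4/256÷4 = 3/64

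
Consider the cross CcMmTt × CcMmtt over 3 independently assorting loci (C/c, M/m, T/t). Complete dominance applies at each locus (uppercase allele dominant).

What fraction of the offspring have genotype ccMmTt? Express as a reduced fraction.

P(ccMmTt) = 1/16

CcMmTt gametes: CMT×1, CMt×1, CmT×1, Cmt×1, cMT×1, cMt×1, cmT×1, cmt×1
CcMmtt gametes: CMt×2, Cmt×2, cMt×2, cmt×2
CcMmTt×CcMmtt grid (8·8=64): CCMMTt=2 CCMMtt=2 CCMmTt=4 CCMmtt=4 CCmmTt=2 CCmmtt=2 CcMMTt=4 CcMMtt=4 CcMmTt=8 CcMmtt=8 CcmmTt=4 Ccmmtt=4 ccMMTt=2 ccMMtt=2 ccMmTt=4 ccMmtt=4 ccmmTt=2 ccmmtt=2
ccMmTt hits 4/64; gcd=4; 4÷4/64÷4 = 1/16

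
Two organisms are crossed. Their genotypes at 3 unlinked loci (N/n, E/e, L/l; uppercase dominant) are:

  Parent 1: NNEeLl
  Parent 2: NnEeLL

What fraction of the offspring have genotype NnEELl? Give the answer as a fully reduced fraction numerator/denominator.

NNEeLl gametes: NEL×2, NEl×2, NeL×2, Nel×2
NnEeLL gametes: NEL×2, NeL×2, nEL×2, neL×2
NNEeLl×NnEeLL grid (8·8=64): NNEELL=4 NNEELl=4 NNEeLL=8 NNEeLl=8 NNeeLL=4 NNeeLl=4 NnEELL=4 NnEELl=4 NnEeLL=8 NnEeLl=8 NneeLL=4 NneeLl=4
NnEELl hits 4/64; gcd=4; 4÷4/64÷4 = 1/16

P(NnEELl) = 1/16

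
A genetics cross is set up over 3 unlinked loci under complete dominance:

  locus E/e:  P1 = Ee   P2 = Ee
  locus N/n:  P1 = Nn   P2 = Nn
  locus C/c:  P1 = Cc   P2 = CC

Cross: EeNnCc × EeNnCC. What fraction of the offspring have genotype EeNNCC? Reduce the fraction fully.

P(EeNNCC) = 1/16

EeNnCc gametes: ENC×1, ENc×1, EnC×1, Enc×1, eNC×1, eNc×1, enC×1, enc×1
EeNnCC gametes: ENC×2, EnC×2, eNC×2, enC×2
EeNnCc×EeNnCC grid (8·8=64): EENNCC=2 EENNCc=2 EENnCC=4 EENnCc=4 EEnnCC=2 EEnnCc=2 EeNNCC=4 EeNNCc=4 EeNnCC=8 EeNnCc=8 EennCC=4 EennCc=4 eeNNCC=2 eeNNCc=2 eeNnCC=4 eeNnCc=4 eennCC=2 eennCc=2
EeNNCC hits 4/64; gcd=4; 4÷4/64÷4 = 1/16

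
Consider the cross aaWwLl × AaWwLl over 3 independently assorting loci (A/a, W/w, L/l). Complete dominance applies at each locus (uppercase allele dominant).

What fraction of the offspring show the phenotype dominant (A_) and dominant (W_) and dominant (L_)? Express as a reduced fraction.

aaWwLl gametes: aWL×2, aWl×2, awL×2, awl×2
AaWwLl gametes: AWL×1, AWl×1, AwL×1, Awl×1, aWL×1, aWl×1, awL×1, awl×1
aaWwLl×AaWwLl grid (8·8=64): AaWWLL=2 AaWWLl=4 AaWWll=2 AaWwLL=4 AaWwLl=8 AaWwll=4 AawwLL=2 AawwLl=4 Aawwll=2 aaWWLL=2 aaWWLl=4 aaWWll=2 aaWwLL=4 aaWwLl=8 aaWwll=4 aawwLL=2 aawwLl=4 aawwll=2
A_ W_ L_ hits 18/64; gcd=2; 18÷2/64÷2 = 9/32

P(A_ W_ L_) = 9/32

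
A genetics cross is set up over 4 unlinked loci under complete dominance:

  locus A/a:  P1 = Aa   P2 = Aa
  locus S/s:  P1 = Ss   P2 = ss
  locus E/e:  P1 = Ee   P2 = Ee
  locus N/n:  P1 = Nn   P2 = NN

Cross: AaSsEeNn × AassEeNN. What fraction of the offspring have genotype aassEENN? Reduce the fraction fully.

P(aassEENN) = 1/64

AaSsEeNn gametes: ASEN×1, ASEn×1, ASeN×1, ASen×1, AsEN×1, AsEn×1, AseN×1, Asen×1, aSEN×1, aSEn×1, aSeN×1, aSen×1, asEN×1, asEn×1, aseN×1, asen×1
AassEeNN gametes: AsEN×4, AseN×4, asEN×4, aseN×4
AaSsEeNn×AassEeNN grid (16·16=256): AASsEENN=4 AASsEENn=4 AASsEeNN=8 AASsEeNn=8 AASseeNN=4 AASseeNn=4 AAssEENN=4 AAssEENn=4 AAssEeNN=8 AAssEeNn=8 AAsseeNN=4 AAsseeNn=4 AaSsEENN=8 AaSsEENn=8 AaSsEeNN=16 AaSsEeNn=16 AaSseeNN=8 AaSseeNn=8 AassEENN=8 AassEENn=8 AassEeNN=16 AassEeNn=16 AasseeNN=8 AasseeNn=8 aaSsEENN=4 aaSsEENn=4 aaSsEeNN=8 aaSsEeNn=8 aaSseeNN=4 aaSseeNn=4 aassEENN=4 aassEENn=4 aassEeNN=8 aassEeNn=8 aasseeNN=4 aasseeNn=4
aassEENN hits 4/256; gcd=4; 4÷4/256÷4 = 1/64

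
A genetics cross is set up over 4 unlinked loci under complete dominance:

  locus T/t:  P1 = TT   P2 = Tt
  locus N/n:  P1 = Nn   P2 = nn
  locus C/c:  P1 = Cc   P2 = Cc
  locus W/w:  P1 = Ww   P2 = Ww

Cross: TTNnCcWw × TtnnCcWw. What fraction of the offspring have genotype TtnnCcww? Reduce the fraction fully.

P(TtnnCcww) = 1/32

TTNnCcWw gametes: TNCW×2, TNCw×2, TNcW×2, TNcw×2, TnCW×2, TnCw×2, TncW×2, Tncw×2
TtnnCcWw gametes: TnCW×2, TnCw×2, TncW×2, Tncw×2, tnCW×2, tnCw×2, tncW×2, tncw×2
TTNnCcWw×TtnnCcWw grid (16·16=256): TTNnCCWW=4 TTNnCCWw=8 TTNnCCww=4 TTNnCcWW=8 TTNnCcWw=16 TTNnCcww=8 TTNnccWW=4 TTNnccWw=8 TTNnccww=4 TTnnCCWW=4 TTnnCCWw=8 TTnnCCww=4 TTnnCcWW=8 TTnnCcWw=16 TTnnCcww=8 TTnnccWW=4 TTnnccWw=8 TTnnccww=4 TtNnCCWW=4 TtNnCCWw=8 TtNnCCww=4 TtNnCcWW=8 TtNnCcWw=16 TtNnCcww=8 TtNnccWW=4 TtNnccWw=8 TtNnccww=4 TtnnCCWW=4 TtnnCCWw=8 TtnnCCww=4 TtnnCcWW=8 TtnnCcWw=16 TtnnCcww=8 TtnnccWW=4 TtnnccWw=8 Ttnnccww=4
TtnnCcww hits 8/256; gcd=8; 8÷8/256÷8 = 1/32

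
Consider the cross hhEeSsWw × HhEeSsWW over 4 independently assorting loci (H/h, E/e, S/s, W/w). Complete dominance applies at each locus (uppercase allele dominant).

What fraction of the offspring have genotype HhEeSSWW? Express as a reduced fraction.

P(HhEeSSWW) = 1/32

hhEeSsWw gametes: hESW×2, hESw×2, hEsW×2, hEsw×2, heSW×2, heSw×2, hesW×2, hesw×2
HhEeSsWW gametes: HESW×2, HEsW×2, HeSW×2, HesW×2, hESW×2, hEsW×2, heSW×2, hesW×2
hhEeSsWw×HhEeSsWW grid (16·16=256): HhEESSWW=4 HhEESSWw=4 HhEESsWW=8 HhEESsWw=8 HhEEssWW=4 HhEEssWw=4 HhEeSSWW=8 HhEeSSWw=8 HhEeSsWW=16 HhEeSsWw=16 HhEessWW=8 HhEessWw=8 HheeSSWW=4 HheeSSWw=4 HheeSsWW=8 HheeSsWw=8 HheessWW=4 HheessWw=4 hhEESSWW=4 hhEESSWw=4 hhEESsWW=8 hhEESsWw=8 hhEEssWW=4 hhEEssWw=4 hhEeSSWW=8 hhEeSSWw=8 hhEeSsWW=16 hhEeSsWw=16 hhEessWW=8 hhEessWw=8 hheeSSWW=4 hheeSSWw=4 hheeSsWW=8 hheeSsWw=8 hheessWW=4 hheessWw=4
HhEeSSWW hits 8/256; gcd=8; 8÷8/256÷8 = 1/32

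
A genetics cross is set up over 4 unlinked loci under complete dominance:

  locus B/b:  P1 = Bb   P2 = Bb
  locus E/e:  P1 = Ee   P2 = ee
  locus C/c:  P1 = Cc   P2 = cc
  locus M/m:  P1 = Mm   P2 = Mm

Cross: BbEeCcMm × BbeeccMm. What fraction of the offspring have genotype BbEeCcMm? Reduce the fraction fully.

P(BbEeCcMm) = 1/16

BbEeCcMm gametes: BECM×1, BECm×1, BEcM×1, BEcm×1, BeCM×1, BeCm×1, BecM×1, Becm×1, bECM×1, bECm×1, bEcM×1, bEcm×1, beCM×1, beCm×1, becM×1, becm×1
BbeeccMm gametes: BecM×4, Becm×4, becM×4, becm×4
BbEeCcMm×BbeeccMm grid (16·16=256): BBEeCcMM=4 BBEeCcMm=8 BBEeCcmm=4 BBEeccMM=4 BBEeccMm=8 BBEeccmm=4 BBeeCcMM=4 BBeeCcMm=8 BBeeCcmm=4 BBeeccMM=4 BBeeccMm=8 BBeeccmm=4 BbEeCcMM=8 BbEeCcMm=16 BbEeCcmm=8 BbEeccMM=8 BbEeccMm=16 BbEeccmm=8 BbeeCcMM=8 BbeeCcMm=16 BbeeCcmm=8 BbeeccMM=8 BbeeccMm=16 Bbeeccmm=8 bbEeCcMM=4 bbEeCcMm=8 bbEeCcmm=4 bbEeccMM=4 bbEeccMm=8 bbEeccmm=4 bbeeCcMM=4 bbeeCcMm=8 bbeeCcmm=4 bbeeccMM=4 bbeeccMm=8 bbeeccmm=4
BbEeCcMm hits 16/256; gcd=16; 16÷16/256÷16 = 1/16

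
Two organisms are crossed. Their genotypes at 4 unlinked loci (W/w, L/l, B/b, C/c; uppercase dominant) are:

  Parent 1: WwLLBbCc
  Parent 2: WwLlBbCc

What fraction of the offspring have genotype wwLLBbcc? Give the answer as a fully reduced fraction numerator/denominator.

P(wwLLBbcc) = 1/64

WwLLBbCc gametes: WLBC×2, WLBc×2, WLbC×2, WLbc×2, wLBC×2, wLBc×2, wLbC×2, wLbc×2
WwLlBbCc gametes: WLBC×1, WLBc×1, WLbC×1, WLbc×1, WlBC×1, WlBc×1, WlbC×1, Wlbc×1, wLBC×1, wLBc×1, wLbC×1, wLbc×1, wlBC×1, wlBc×1, wlbC×1, wlbc×1
WwLLBbCc×WwLlBbCc grid (16·16=256): WWLLBBCC=2 WWLLBBCc=4 WWLLBBcc=2 WWLLBbCC=4 WWLLBbCc=8 WWLLBbcc=4 WWLLbbCC=2 WWLLbbCc=4 WWLLbbcc=2 WWLlBBCC=2 WWLlBBCc=4 WWLlBBcc=2 WWLlBbCC=4 WWLlBbCc=8 WWLlBbcc=4 WWLlbbCC=2 WWLlbbCc=4 WWLlbbcc=2 WwLLBBCC=4 WwLLBBCc=8 WwLLBBcc=4 WwLLBbCC=8 WwLLBbCc=16 WwLLBbcc=8 WwLLbbCC=4 WwLLbbCc=8 WwLLbbcc=4 WwLlBBCC=4 WwLlBBCc=8 WwLlBBcc=4 WwLlBbCC=8 WwLlBbCc=16 WwLlBbcc=8 WwLlbbCC=4 WwLlbbCc=8 WwLlbbcc=4 wwLLBBCC=2 wwLLBBCc=4 wwLLBBcc=2 wwLLBbCC=4 wwLLBbCc=8 wwLLBbcc=4 wwLLbbCC=2 wwLLbbCc=4 wwLLbbcc=2 wwLlBBCC=2 wwLlBBCc=4 wwLlBBcc=2 wwLlBbCC=4 wwLlBbCc=8 wwLlBbcc=4 wwLlbbCC=2 wwLlbbCc=4 wwLlbbcc=2
wwLLBbcc hits 4/256; gcd=4; 4÷4/256÷4 = 1/64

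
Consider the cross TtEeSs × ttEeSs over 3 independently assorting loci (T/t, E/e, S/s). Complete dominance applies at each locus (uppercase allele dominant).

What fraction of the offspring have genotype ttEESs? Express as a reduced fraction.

P(ttEESs) = 1/16

TtEeSs gametes: TES×1, TEs×1, TeS×1, Tes×1, tES×1, tEs×1, teS×1, tes×1
ttEeSs gametes: tES×2, tEs×2, teS×2, tes×2
TtEeSs×ttEeSs grid (8·8=64): TtEESS=2 TtEESs=4 TtEEss=2 TtEeSS=4 TtEeSs=8 TtEess=4 TteeSS=2 TteeSs=4 Tteess=2 ttEESS=2 ttEESs=4 ttEEss=2 ttEeSS=4 ttEeSs=8 ttEess=4 tteeSS=2 tteeSs=4 tteess=2
ttEESs hits 4/64; gcd=4; 4÷4/64÷4 = 1/16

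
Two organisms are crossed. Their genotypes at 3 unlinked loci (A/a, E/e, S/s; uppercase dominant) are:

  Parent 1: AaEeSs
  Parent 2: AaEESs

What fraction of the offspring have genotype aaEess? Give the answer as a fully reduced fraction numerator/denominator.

P(aaEess) = 1/32

AaEeSs gametes: AES×1, AEs×1, AeS×1, Aes×1, aES×1, aEs×1, aeS×1, aes×1
AaEESs gametes: AES×2, AEs×2, aES×2, aEs×2
AaEeSs×AaEESs grid (8·8=64): AAEESS=2 AAEESs=4 AAEEss=2 AAEeSS=2 AAEeSs=4 AAEess=2 AaEESS=4 AaEESs=8 AaEEss=4 AaEeSS=4 AaEeSs=8 AaEess=4 aaEESS=2 aaEESs=4 aaEEss=2 aaEeSS=2 aaEeSs=4 aaEess=2
aaEess hits 2/64; gcd=2; 2÷2/64÷2 = 1/32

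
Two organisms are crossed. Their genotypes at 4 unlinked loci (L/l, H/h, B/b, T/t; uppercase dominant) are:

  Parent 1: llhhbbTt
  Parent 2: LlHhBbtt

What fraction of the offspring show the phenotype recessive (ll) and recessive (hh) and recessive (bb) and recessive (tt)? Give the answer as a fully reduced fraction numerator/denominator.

P(ll hh bb tt) = 1/16

llhhbbTt gametes: lhbT×8, lhbt×8
LlHhBbtt gametes: LHBt×2, LHbt×2, LhBt×2, Lhbt×2, lHBt×2, lHbt×2, lhBt×2, lhbt×2
llhhbbTt×LlHhBbtt grid (16·16=256): LlHhBbTt=16 LlHhBbtt=16 LlHhbbTt=16 LlHhbbtt=16 LlhhBbTt=16 LlhhBbtt=16 LlhhbbTt=16 Llhhbbtt=16 llHhBbTt=16 llHhBbtt=16 llHhbbTt=16 llHhbbtt=16 llhhBbTt=16 llhhBbtt=16 llhhbbTt=16 llhhbbtt=16
ll hh bb tt hits 16/256; gcd=16; 16÷16/256÷16 = 1/16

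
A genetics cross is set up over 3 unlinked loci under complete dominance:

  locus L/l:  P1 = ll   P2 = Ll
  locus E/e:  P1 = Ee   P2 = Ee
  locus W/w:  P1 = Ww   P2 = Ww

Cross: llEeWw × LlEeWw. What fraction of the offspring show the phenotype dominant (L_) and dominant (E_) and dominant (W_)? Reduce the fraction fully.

P(L_ E_ W_) = 9/32

llEeWw gametes: lEW×2, lEw×2, leW×2, lew×2
LlEeWw gametes: LEW×1, LEw×1, LeW×1, Lew×1, lEW×1, lEw×1, leW×1, lew×1
llEeWw×LlEeWw grid (8·8=64): LlEEWW=2 LlEEWw=4 LlEEww=2 LlEeWW=4 LlEeWw=8 LlEeww=4 LleeWW=2 LleeWw=4 Lleeww=2 llEEWW=2 llEEWw=4 llEEww=2 llEeWW=4 llEeWw=8 llEeww=4 lleeWW=2 lleeWw=4 lleeww=2
L_ E_ W_ hits 18/64; gcd=2; 18÷2/64÷2 = 9/32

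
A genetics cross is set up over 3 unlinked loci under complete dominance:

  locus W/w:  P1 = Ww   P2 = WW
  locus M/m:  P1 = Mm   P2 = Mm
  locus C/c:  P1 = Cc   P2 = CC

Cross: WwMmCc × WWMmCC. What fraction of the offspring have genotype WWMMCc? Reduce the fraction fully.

WwMmCc gametes: WMC×1, WMc×1, WmC×1, Wmc×1, wMC×1, wMc×1, wmC×1, wmc×1
WWMmCC gametes: WMC×4, WmC×4
WwMmCc×WWMmCC grid (8·8=64): WWMMCC=4 WWMMCc=4 WWMmCC=8 WWMmCc=8 WWmmCC=4 WWmmCc=4 WwMMCC=4 WwMMCc=4 WwMmCC=8 WwMmCc=8 WwmmCC=4 WwmmCc=4
WWMMCc hits 4/64; gcd=4; 4÷4/64÷4 = 1/16

P(WWMMCc) = 1/16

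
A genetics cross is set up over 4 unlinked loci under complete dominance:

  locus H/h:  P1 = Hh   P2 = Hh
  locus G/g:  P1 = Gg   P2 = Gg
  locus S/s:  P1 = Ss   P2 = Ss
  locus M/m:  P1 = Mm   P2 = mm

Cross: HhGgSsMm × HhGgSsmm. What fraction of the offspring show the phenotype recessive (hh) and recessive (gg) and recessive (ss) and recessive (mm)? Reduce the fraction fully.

HhGgSsMm gametes: HGSM×1, HGSm×1, HGsM×1, HGsm×1, HgSM×1, HgSm×1, HgsM×1, Hgsm×1, hGSM×1, hGSm×1, hGsM×1, hGsm×1, hgSM×1, hgSm×1, hgsM×1, hgsm×1
HhGgSsmm gametes: HGSm×2, HGsm×2, HgSm×2, Hgsm×2, hGSm×2, hGsm×2, hgSm×2, hgsm×2
HhGgSsMm×HhGgSsmm grid (16·16=256): HHGGSSMm=2 HHGGSSmm=2 HHGGSsMm=4 HHGGSsmm=4 HHGGssMm=2 HHGGssmm=2 HHGgSSMm=4 HHGgSSmm=4 HHGgSsMm=8 HHGgSsmm=8 HHGgssMm=4 HHGgssmm=4 HHggSSMm=2 HHggSSmm=2 HHggSsMm=4 HHggSsmm=4 HHggssMm=2 HHggssmm=2 HhGGSSMm=4 HhGGSSmm=4 HhGGSsMm=8 HhGGSsmm=8 HhGGssMm=4 HhGGssmm=4 HhGgSSMm=8 HhGgSSmm=8 HhGgSsMm=16 HhGgSsmm=16 HhGgssMm=8 HhGgssmm=8 HhggSSMm=4 HhggSSmm=4 HhggSsMm=8 HhggSsmm=8 HhggssMm=4 Hhggssmm=4 hhGGSSMm=2 hhGGSSmm=2 hhGGSsMm=4 hhGGSsmm=4 hhGGssMm=2 hhGGssmm=2 hhGgSSMm=4 hhGgSSmm=4 hhGgSsMm=8 hhGgSsmm=8 hhGgssMm=4 hhGgssmm=4 hhggSSMm=2 hhggSSmm=2 hhggSsMm=4 hhggSsmm=4 hhggssMm=2 hhggssmm=2
hh gg ss mm hits 2/256; gcd=2; 2÷2/256÷2 = 1/128

P(hh gg ss mm) = 1/128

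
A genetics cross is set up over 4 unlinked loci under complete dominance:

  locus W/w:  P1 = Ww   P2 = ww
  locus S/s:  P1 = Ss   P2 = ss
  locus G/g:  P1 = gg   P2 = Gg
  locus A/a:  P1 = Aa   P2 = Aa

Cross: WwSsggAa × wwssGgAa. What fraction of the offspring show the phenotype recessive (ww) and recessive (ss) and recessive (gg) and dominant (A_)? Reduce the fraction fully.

WwSsggAa gametes: WSgA×2, WSga×2, WsgA×2, Wsga×2, wSgA×2, wSga×2, wsgA×2, wsga×2
wwssGgAa gametes: wsGA×4, wsGa×4, wsgA×4, wsga×4
WwSsggAa×wwssGgAa grid (16·16=256): WwSsGgAA=8 WwSsGgAa=16 WwSsGgaa=8 WwSsggAA=8 WwSsggAa=16 WwSsggaa=8 WwssGgAA=8 WwssGgAa=16 WwssGgaa=8 WwssggAA=8 WwssggAa=16 Wwssggaa=8 wwSsGgAA=8 wwSsGgAa=16 wwSsGgaa=8 wwSsggAA=8 wwSsggAa=16 wwSsggaa=8 wwssGgAA=8 wwssGgAa=16 wwssGgaa=8 wwssggAA=8 wwssggAa=16 wwssggaa=8
ww ss gg A_ hits 24/256; gcd=8; 24÷8/256÷8 = 3/32

P(ww ss gg A_) = 3/32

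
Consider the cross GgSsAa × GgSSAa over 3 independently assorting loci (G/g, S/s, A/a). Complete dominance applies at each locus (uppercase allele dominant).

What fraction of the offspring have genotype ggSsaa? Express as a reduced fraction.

GgSsAa gametes: GSA×1, GSa×1, GsA×1, Gsa×1, gSA×1, gSa×1, gsA×1, gsa×1
GgSSAa gametes: GSA×2, GSa×2, gSA×2, gSa×2
GgSsAa×GgSSAa grid (8·8=64): GGSSAA=2 GGSSAa=4 GGSSaa=2 GGSsAA=2 GGSsAa=4 GGSsaa=2 GgSSAA=4 GgSSAa=8 GgSSaa=4 GgSsAA=4 GgSsAa=8 GgSsaa=4 ggSSAA=2 ggSSAa=4 ggSSaa=2 ggSsAA=2 ggSsAa=4 ggSsaa=2
ggSsaa hits 2/64; gcd=2; 2÷2/64÷2 = 1/32

P(ggSsaa) = 1/32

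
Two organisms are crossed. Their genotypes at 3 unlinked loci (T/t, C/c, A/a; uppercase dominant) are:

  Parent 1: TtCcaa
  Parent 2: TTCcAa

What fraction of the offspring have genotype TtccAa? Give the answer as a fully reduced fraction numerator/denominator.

P(TtccAa) = 1/16

TtCcaa gametes: TCa×2, Tca×2, tCa×2, tca×2
TTCcAa gametes: TCA×2, TCa×2, TcA×2, Tca×2
TtCcaa×TTCcAa grid (8·8=64): TTCCAa=4 TTCCaa=4 TTCcAa=8 TTCcaa=8 TTccAa=4 TTccaa=4 TtCCAa=4 TtCCaa=4 TtCcAa=8 TtCcaa=8 TtccAa=4 Ttccaa=4
TtccAa hits 4/64; gcd=4; 4÷4/64÷4 = 1/16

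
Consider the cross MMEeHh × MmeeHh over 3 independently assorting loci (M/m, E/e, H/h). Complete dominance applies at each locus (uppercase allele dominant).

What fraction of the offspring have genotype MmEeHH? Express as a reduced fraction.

P(MmEeHH) = 1/16

MMEeHh gametes: MEH×2, MEh×2, MeH×2, Meh×2
MmeeHh gametes: MeH×2, Meh×2, meH×2, meh×2
MMEeHh×MmeeHh grid (8·8=64): MMEeHH=4 MMEeHh=8 MMEehh=4 MMeeHH=4 MMeeHh=8 MMeehh=4 MmEeHH=4 MmEeHh=8 MmEehh=4 MmeeHH=4 MmeeHh=8 Mmeehh=4
MmEeHH hits 4/64; gcd=4; 4÷4/64÷4 = 1/16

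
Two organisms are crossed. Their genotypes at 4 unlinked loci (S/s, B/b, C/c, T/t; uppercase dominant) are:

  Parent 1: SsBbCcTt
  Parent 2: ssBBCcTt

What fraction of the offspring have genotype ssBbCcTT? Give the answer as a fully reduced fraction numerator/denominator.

SsBbCcTt gametes: SBCT×1, SBCt×1, SBcT×1, SBct×1, SbCT×1, SbCt×1, SbcT×1, Sbct×1, sBCT×1, sBCt×1, sBcT×1, sBct×1, sbCT×1, sbCt×1, sbcT×1, sbct×1
ssBBCcTt gametes: sBCT×4, sBCt×4, sBcT×4, sBct×4
SsBbCcTt×ssBBCcTt grid (16·16=256): SsBBCCTT=4 SsBBCCTt=8 SsBBCCtt=4 SsBBCcTT=8 SsBBCcTt=16 SsBBCctt=8 SsBBccTT=4 SsBBccTt=8 SsBBcctt=4 SsBbCCTT=4 SsBbCCTt=8 SsBbCCtt=4 SsBbCcTT=8 SsBbCcTt=16 SsBbCctt=8 SsBbccTT=4 SsBbccTt=8 SsBbcctt=4 ssBBCCTT=4 ssBBCCTt=8 ssBBCCtt=4 ssBBCcTT=8 ssBBCcTt=16 ssBBCctt=8 ssBBccTT=4 ssBBccTt=8 ssBBcctt=4 ssBbCCTT=4 ssBbCCTt=8 ssBbCCtt=4 ssBbCcTT=8 ssBbCcTt=16 ssBbCctt=8 ssBbccTT=4 ssBbccTt=8 ssBbcctt=4
ssBbCcTT hits 8/256; gcd=8; 8÷8/256÷8 = 1/32

P(ssBbCcTT) = 1/32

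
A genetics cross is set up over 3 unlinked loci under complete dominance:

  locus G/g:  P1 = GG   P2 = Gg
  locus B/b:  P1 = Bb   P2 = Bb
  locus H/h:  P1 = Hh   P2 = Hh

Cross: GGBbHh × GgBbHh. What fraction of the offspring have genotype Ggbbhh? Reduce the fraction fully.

GGBbHh gametes: GBH×2, GBh×2, GbH×2, Gbh×2
GgBbHh gametes: GBH×1, GBh×1, GbH×1, Gbh×1, gBH×1, gBh×1, gbH×1, gbh×1
GGBbHh×GgBbHh grid (8·8=64): GGBBHH=2 GGBBHh=4 GGBBhh=2 GGBbHH=4 GGBbHh=8 GGBbhh=4 GGbbHH=2 GGbbHh=4 GGbbhh=2 GgBBHH=2 GgBBHh=4 GgBBhh=2 GgBbHH=4 GgBbHh=8 GgBbhh=4 GgbbHH=2 GgbbHh=4 Ggbbhh=2
Ggbbhh hits 2/64; gcd=2; 2÷2/64÷2 = 1/32

P(Ggbbhh) = 1/32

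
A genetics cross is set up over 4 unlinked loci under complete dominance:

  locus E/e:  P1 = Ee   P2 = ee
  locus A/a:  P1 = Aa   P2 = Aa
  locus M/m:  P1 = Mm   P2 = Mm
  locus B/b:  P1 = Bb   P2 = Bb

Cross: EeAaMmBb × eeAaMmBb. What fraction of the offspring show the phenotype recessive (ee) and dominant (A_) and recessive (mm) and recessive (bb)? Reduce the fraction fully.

EeAaMmBb gametes: EAMB×1, EAMb×1, EAmB×1, EAmb×1, EaMB×1, EaMb×1, EamB×1, Eamb×1, eAMB×1, eAMb×1, eAmB×1, eAmb×1, eaMB×1, eaMb×1, eamB×1, eamb×1
eeAaMmBb gametes: eAMB×2, eAMb×2, eAmB×2, eAmb×2, eaMB×2, eaMb×2, eamB×2, eamb×2
EeAaMmBb×eeAaMmBb grid (16·16=256): EeAAMMBB=2 EeAAMMBb=4 EeAAMMbb=2 EeAAMmBB=4 EeAAMmBb=8 EeAAMmbb=4 EeAAmmBB=2 EeAAmmBb=4 EeAAmmbb=2 EeAaMMBB=4 EeAaMMBb=8 EeAaMMbb=4 EeAaMmBB=8 EeAaMmBb=16 EeAaMmbb=8 EeAammBB=4 EeAammBb=8 EeAammbb=4 EeaaMMBB=2 EeaaMMBb=4 EeaaMMbb=2 EeaaMmBB=4 EeaaMmBb=8 EeaaMmbb=4 EeaammBB=2 EeaammBb=4 Eeaammbb=2 eeAAMMBB=2 eeAAMMBb=4 eeAAMMbb=2 eeAAMmBB=4 eeAAMmBb=8 eeAAMmbb=4 eeAAmmBB=2 eeAAmmBb=4 eeAAmmbb=2 eeAaMMBB=4 eeAaMMBb=8 eeAaMMbb=4 eeAaMmBB=8 eeAaMmBb=16 eeAaMmbb=8 eeAammBB=4 eeAammBb=8 eeAammbb=4 eeaaMMBB=2 eeaaMMBb=4 eeaaMMbb=2 eeaaMmBB=4 eeaaMmBb=8 eeaaMmbb=4 eeaammBB=2 eeaammBb=4 eeaammbb=2
ee A_ mm bb hits 6/256; gcd=2; 6÷2/256÷2 = 3/128

P(ee A_ mm bb) = 3/128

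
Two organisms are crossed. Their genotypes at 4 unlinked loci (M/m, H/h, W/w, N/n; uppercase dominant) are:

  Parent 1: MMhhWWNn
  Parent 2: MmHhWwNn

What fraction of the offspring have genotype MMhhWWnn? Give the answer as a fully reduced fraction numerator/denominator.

P(MMhhWWnn) = 1/32

MMhhWWNn gametes: MhWN×8, MhWn×8
MmHhWwNn gametes: MHWN×1, MHWn×1, MHwN×1, MHwn×1, MhWN×1, MhWn×1, MhwN×1, Mhwn×1, mHWN×1, mHWn×1, mHwN×1, mHwn×1, mhWN×1, mhWn×1, mhwN×1, mhwn×1
MMhhWWNn×MmHhWwNn grid (16·16=256): MMHhWWNN=8 MMHhWWNn=16 MMHhWWnn=8 MMHhWwNN=8 MMHhWwNn=16 MMHhWwnn=8 MMhhWWNN=8 MMhhWWNn=16 MMhhWWnn=8 MMhhWwNN=8 MMhhWwNn=16 MMhhWwnn=8 MmHhWWNN=8 MmHhWWNn=16 MmHhWWnn=8 MmHhWwNN=8 MmHhWwNn=16 MmHhWwnn=8 MmhhWWNN=8 MmhhWWNn=16 MmhhWWnn=8 MmhhWwNN=8 MmhhWwNn=16 MmhhWwnn=8
MMhhWWnn hits 8/256; gcd=8; 8÷8/256÷8 = 1/32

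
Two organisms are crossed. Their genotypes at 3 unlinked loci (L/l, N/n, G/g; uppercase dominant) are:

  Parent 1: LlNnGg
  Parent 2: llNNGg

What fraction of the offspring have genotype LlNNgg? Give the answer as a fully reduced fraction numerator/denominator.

P(LlNNgg) = 1/16

LlNnGg gametes: LNG×1, LNg×1, LnG×1, Lng×1, lNG×1, lNg×1, lnG×1, lng×1
llNNGg gametes: lNG×4, lNg×4
LlNnGg×llNNGg grid (8·8=64): LlNNGG=4 LlNNGg=8 LlNNgg=4 LlNnGG=4 LlNnGg=8 LlNngg=4 llNNGG=4 llNNGg=8 llNNgg=4 llNnGG=4 llNnGg=8 llNngg=4
LlNNgg hits 4/64; gcd=4; 4÷4/64÷4 = 1/16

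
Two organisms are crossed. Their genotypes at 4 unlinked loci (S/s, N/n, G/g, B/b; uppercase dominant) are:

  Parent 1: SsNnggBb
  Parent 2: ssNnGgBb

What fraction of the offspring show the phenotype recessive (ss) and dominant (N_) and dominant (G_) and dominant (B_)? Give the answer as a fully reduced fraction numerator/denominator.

P(ss N_ G_ B_) = 9/64

SsNnggBb gametes: SNgB×2, SNgb×2, SngB×2, Sngb×2, sNgB×2, sNgb×2, sngB×2, sngb×2
ssNnGgBb gametes: sNGB×2, sNGb×2, sNgB×2, sNgb×2, snGB×2, snGb×2, sngB×2, sngb×2
SsNnggBb×ssNnGgBb grid (16·16=256): SsNNGgBB=4 SsNNGgBb=8 SsNNGgbb=4 SsNNggBB=4 SsNNggBb=8 SsNNggbb=4 SsNnGgBB=8 SsNnGgBb=16 SsNnGgbb=8 SsNnggBB=8 SsNnggBb=16 SsNnggbb=8 SsnnGgBB=4 SsnnGgBb=8 SsnnGgbb=4 SsnnggBB=4 SsnnggBb=8 Ssnnggbb=4 ssNNGgBB=4 ssNNGgBb=8 ssNNGgbb=4 ssNNggBB=4 ssNNggBb=8 ssNNggbb=4 ssNnGgBB=8 ssNnGgBb=16 ssNnGgbb=8 ssNnggBB=8 ssNnggBb=16 ssNnggbb=8 ssnnGgBB=4 ssnnGgBb=8 ssnnGgbb=4 ssnnggBB=4 ssnnggBb=8 ssnnggbb=4
ss N_ G_ B_ hits 36/256; gcd=4; 36÷4/256÷4 = 9/64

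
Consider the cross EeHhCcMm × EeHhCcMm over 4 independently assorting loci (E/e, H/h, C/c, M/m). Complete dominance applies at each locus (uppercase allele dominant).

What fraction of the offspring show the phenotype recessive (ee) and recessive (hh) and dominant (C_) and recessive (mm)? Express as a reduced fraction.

P(ee hh C_ mm) = 3/256

EeHhCcMm gametes: EHCM×1, EHCm×1, EHcM×1, EHcm×1, EhCM×1, EhCm×1, EhcM×1, Ehcm×1, eHCM×1, eHCm×1, eHcM×1, eHcm×1, ehCM×1, ehCm×1, ehcM×1, ehcm×1
EeHhCcMm gametes: EHCM×1, EHCm×1, EHcM×1, EHcm×1, EhCM×1, EhCm×1, EhcM×1, Ehcm×1, eHCM×1, eHCm×1, eHcM×1, eHcm×1, ehCM×1, ehCm×1, ehcM×1, ehcm×1
EeHhCcMm×EeHhCcMm grid (16·16=256): EEHHCCMM=1 EEHHCCMm=2 EEHHCCmm=1 EEHHCcMM=2 EEHHCcMm=4 EEHHCcmm=2 EEHHccMM=1 EEHHccMm=2 EEHHccmm=1 EEHhCCMM=2 EEHhCCMm=4 EEHhCCmm=2 EEHhCcMM=4 EEHhCcMm=8 EEHhCcmm=4 EEHhccMM=2 EEHhccMm=4 EEHhccmm=2 EEhhCCMM=1 EEhhCCMm=2 EEhhCCmm=1 EEhhCcMM=2 EEhhCcMm=4 EEhhCcmm=2 EEhhccMM=1 EEhhccMm=2 EEhhccmm=1 EeHHCCMM=2 EeHHCCMm=4 EeHHCCmm=2 EeHHCcMM=4 EeHHCcMm=8 EeHHCcmm=4 EeHHccMM=2 EeHHccMm=4 EeHHccmm=2 EeHhCCMM=4 EeHhCCMm=8 EeHhCCmm=4 EeHhCcMM=8 EeHhCcMm=16 EeHhCcmm=8 EeHhccMM=4 EeHhccMm=8 EeHhccmm=4 EehhCCMM=2 EehhCCMm=4 EehhCCmm=2 EehhCcMM=4 EehhCcMm=8 EehhCcmm=4 EehhccMM=2 EehhccMm=4 Eehhccmm=2 eeHHCCMM=1 eeHHCCMm=2 eeHHCCmm=1 eeHHCcMM=2 eeHHCcMm=4 eeHHCcmm=2 eeHHccMM=1 eeHHccMm=2 eeHHccmm=1 eeHhCCMM=2 eeHhCCMm=4 eeHhCCmm=2 eeHhCcMM=4 eeHhCcMm=8 eeHhCcmm=4 eeHhccMM=2 eeHhccMm=4 eeHhccmm=2 eehhCCMM=1 eehhCCMm=2 eehhCCmm=1 eehhCcMM=2 eehhCcMm=4 eehhCcmm=2 eehhccMM=1 eehhccMm=2 eehhccmm=1
ee hh C_ mm hits 3/256; gcd=1; 3÷1/256÷1 = 3/256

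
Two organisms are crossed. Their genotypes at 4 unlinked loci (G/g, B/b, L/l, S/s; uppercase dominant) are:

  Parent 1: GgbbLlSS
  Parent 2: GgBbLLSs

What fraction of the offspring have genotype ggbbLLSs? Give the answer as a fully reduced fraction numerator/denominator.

GgbbLlSS gametes: GbLS×4, GblS×4, gbLS×4, gblS×4
GgBbLLSs gametes: GBLS×2, GBLs×2, GbLS×2, GbLs×2, gBLS×2, gBLs×2, gbLS×2, gbLs×2
GgbbLlSS×GgBbLLSs grid (16·16=256): GGBbLLSS=8 GGBbLLSs=8 GGBbLlSS=8 GGBbLlSs=8 GGbbLLSS=8 GGbbLLSs=8 GGbbLlSS=8 GGbbLlSs=8 GgBbLLSS=16 GgBbLLSs=16 GgBbLlSS=16 GgBbLlSs=16 GgbbLLSS=16 GgbbLLSs=16 GgbbLlSS=16 GgbbLlSs=16 ggBbLLSS=8 ggBbLLSs=8 ggBbLlSS=8 ggBbLlSs=8 ggbbLLSS=8 ggbbLLSs=8 ggbbLlSS=8 ggbbLlSs=8
ggbbLLSs hits 8/256; gcd=8; 8÷8/256÷8 = 1/32

P(ggbbLLSs) = 1/32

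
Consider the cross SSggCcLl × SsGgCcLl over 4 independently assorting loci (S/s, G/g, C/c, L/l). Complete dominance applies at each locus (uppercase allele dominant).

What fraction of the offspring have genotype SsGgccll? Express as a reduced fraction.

SSggCcLl gametes: SgCL×4, SgCl×4, SgcL×4, Sgcl×4
SsGgCcLl gametes: SGCL×1, SGCl×1, SGcL×1, SGcl×1, SgCL×1, SgCl×1, SgcL×1, Sgcl×1, sGCL×1, sGCl×1, sGcL×1, sGcl×1, sgCL×1, sgCl×1, sgcL×1, sgcl×1
SSggCcLl×SsGgCcLl grid (16·16=256): SSGgCCLL=4 SSGgCCLl=8 SSGgCCll=4 SSGgCcLL=8 SSGgCcLl=16 SSGgCcll=8 SSGgccLL=4 SSGgccLl=8 SSGgccll=4 SSggCCLL=4 SSggCCLl=8 SSggCCll=4 SSggCcLL=8 SSggCcLl=16 SSggCcll=8 SSggccLL=4 SSggccLl=8 SSggccll=4 SsGgCCLL=4 SsGgCCLl=8 SsGgCCll=4 SsGgCcLL=8 SsGgCcLl=16 SsGgCcll=8 SsGgccLL=4 SsGgccLl=8 SsGgccll=4 SsggCCLL=4 SsggCCLl=8 SsggCCll=4 SsggCcLL=8 SsggCcLl=16 SsggCcll=8 SsggccLL=4 SsggccLl=8 Ssggccll=4
SsGgccll hits 4/256; gcd=4; 4÷4/256÷4 = 1/64

P(SsGgccll) = 1/64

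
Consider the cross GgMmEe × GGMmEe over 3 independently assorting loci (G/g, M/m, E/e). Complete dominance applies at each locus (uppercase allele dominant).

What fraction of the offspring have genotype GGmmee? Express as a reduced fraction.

GgMmEe gametes: GME×1, GMe×1, GmE×1, Gme×1, gME×1, gMe×1, gmE×1, gme×1
GGMmEe gametes: GME×2, GMe×2, GmE×2, Gme×2
GgMmEe×GGMmEe grid (8·8=64): GGMMEE=2 GGMMEe=4 GGMMee=2 GGMmEE=4 GGMmEe=8 GGMmee=4 GGmmEE=2 GGmmEe=4 GGmmee=2 GgMMEE=2 GgMMEe=4 GgMMee=2 GgMmEE=4 GgMmEe=8 GgMmee=4 GgmmEE=2 GgmmEe=4 Ggmmee=2
GGmmee hits 2/64; gcd=2; 2÷2/64÷2 = 1/32

P(GGmmee) = 1/32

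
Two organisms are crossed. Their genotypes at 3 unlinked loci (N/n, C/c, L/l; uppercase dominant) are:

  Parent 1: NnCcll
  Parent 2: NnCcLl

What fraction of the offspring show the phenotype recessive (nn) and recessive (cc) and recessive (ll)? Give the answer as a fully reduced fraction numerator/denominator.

P(nn cc ll) = 1/32

NnCcll gametes: NCl×2, Ncl×2, nCl×2, ncl×2
NnCcLl gametes: NCL×1, NCl×1, NcL×1, Ncl×1, nCL×1, nCl×1, ncL×1, ncl×1
NnCcll×NnCcLl grid (8·8=64): NNCCLl=2 NNCCll=2 NNCcLl=4 NNCcll=4 NNccLl=2 NNccll=2 NnCCLl=4 NnCCll=4 NnCcLl=8 NnCcll=8 NnccLl=4 Nnccll=4 nnCCLl=2 nnCCll=2 nnCcLl=4 nnCcll=4 nnccLl=2 nnccll=2
nn cc ll hits 2/64; gcd=2; 2÷2/64÷2 = 1/32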